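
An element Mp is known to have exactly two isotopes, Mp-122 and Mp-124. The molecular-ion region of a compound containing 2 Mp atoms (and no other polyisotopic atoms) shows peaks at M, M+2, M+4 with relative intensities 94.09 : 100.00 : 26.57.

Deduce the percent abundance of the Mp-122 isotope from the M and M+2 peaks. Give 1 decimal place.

If p is the fraction of Mp that is Mp-122, then I(M+2)/I(M) = [C(2,1)·p^1·(1−p)] / p^2 = 2·(1−p)/p = 100.00/94.09 = 1.0628
(1−p)/p = 1.0628/2 = 0.5314  ⇒  p = 1/(1 + 0.5314) = 0.6530
Mp-122: 65.3%, Mp-124: 34.7%.

65.3%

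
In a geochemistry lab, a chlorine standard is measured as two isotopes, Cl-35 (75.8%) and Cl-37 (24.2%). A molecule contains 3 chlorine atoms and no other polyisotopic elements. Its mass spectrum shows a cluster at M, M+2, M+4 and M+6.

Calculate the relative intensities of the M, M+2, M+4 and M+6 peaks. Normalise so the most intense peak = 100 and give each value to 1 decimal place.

Expanding (0.758 + 0.242)^3:
P(M) = 0.758^3 = 0.435520
P(M+2) = 3 × 0.758^2 × 0.242^1 = 0.417133
P(M+4) = 3 × 0.758^1 × 0.242^2 = 0.133175
P(M+6) = 0.242^3 = 0.014172
The M peak is largest (0.435520); scaling to 100 gives 100.0 : 95.8 : 30.6 : 3.3.

100.0 : 95.8 : 30.6 : 3.3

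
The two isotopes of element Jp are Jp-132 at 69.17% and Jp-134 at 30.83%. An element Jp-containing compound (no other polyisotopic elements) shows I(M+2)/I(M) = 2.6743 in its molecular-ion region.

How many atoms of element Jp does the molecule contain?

6

With n Jp atoms, P(M+2)/P(M) = C(n,1)·p^(n−1)q / p^n = n·q/p = n · 0.3083/0.6917.
n = 2.6743 × 0.6917/0.3083 = 6.00 ≈ 6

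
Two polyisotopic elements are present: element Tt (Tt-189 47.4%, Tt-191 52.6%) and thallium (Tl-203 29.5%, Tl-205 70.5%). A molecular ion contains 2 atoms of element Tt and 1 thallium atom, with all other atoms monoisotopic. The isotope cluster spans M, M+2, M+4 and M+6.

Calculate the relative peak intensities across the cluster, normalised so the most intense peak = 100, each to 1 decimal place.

15.3 : 70.5 : 100.0 : 45.0

Element Tt pattern (n=2): 0.224676 : 0.498648 : 0.276676
Thallium pattern (n=1): 0.2950 : 0.7050
Convolve the two distributions (both contribute in 2-u steps):
  M: 0.224676×0.2950 = 0.066279
  M+2: 0.224676×0.7050 + 0.498648×0.2950 = 0.305498
  M+4: 0.498648×0.7050 + 0.276676×0.2950 = 0.433166
  M+6: 0.276676×0.7050 = 0.195057
Scale to base peak (0.433166) = 100: 15.3 : 70.5 : 100.0 : 45.0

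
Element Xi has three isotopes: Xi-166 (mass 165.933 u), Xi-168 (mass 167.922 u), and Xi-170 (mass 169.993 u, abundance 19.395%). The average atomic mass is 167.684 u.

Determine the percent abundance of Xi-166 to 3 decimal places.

The remaining 80.605% is split between Xi-166 (fraction x) and Xi-168 (fraction 0.80605 − x).
Substituting: 165.933x + 167.922(0.80605 − x) = 134.71385765
(165.933 − 167.922)x = -0.63967045  ⇒  x = 0.32160, y = 0.48445
Xi-166: 32.160%, Xi-168: 48.445%.

32.160%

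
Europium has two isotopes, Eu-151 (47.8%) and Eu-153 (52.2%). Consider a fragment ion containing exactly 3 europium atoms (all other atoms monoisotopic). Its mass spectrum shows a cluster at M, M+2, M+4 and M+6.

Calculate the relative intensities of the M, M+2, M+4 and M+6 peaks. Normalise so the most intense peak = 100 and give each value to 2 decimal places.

27.95 : 91.57 : 100.00 : 36.40

Expanding (0.478 + 0.522)^3:
P(M) = 0.478^3 = 0.109215
P(M+2) = 3 × 0.478^2 × 0.522^1 = 0.357806
P(M+4) = 3 × 0.478^1 × 0.522^2 = 0.390742
P(M+6) = 0.522^3 = 0.142237
The M+4 peak is largest (0.390742); scaling to 100 gives 27.95 : 91.57 : 100.00 : 36.40.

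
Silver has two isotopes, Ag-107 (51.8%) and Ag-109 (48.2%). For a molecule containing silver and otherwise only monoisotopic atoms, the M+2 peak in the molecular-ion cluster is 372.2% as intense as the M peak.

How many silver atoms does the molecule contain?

4

The M+2/M ratio from n Ag atoms is n · q/p = n · 0.482/0.518.
n = 3.722 × 0.518/0.482 = 4.00 ≈ 4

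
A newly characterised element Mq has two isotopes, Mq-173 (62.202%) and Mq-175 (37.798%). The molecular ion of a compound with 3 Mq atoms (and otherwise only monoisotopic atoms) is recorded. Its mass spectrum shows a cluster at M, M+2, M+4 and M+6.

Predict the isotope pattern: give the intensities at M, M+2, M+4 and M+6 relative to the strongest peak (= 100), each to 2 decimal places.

Each Mq atom is independently Mq-173 (p = 0.62202) or Mq-175 (q = 0.37798); the cluster is the binomial expansion (p + q)^3.
P(M) = 0.62202^3 = 0.240665
P(M+2) = 3 × 0.62202^2 × 0.37798^1 = 0.438731
P(M+4) = 3 × 0.62202^1 × 0.37798^2 = 0.266602
P(M+6) = 0.37798^3 = 0.054002
The M+2 peak is largest (0.438731); scaling to 100 gives 54.85 : 100.00 : 60.77 : 12.31.

54.85 : 100.00 : 60.77 : 12.31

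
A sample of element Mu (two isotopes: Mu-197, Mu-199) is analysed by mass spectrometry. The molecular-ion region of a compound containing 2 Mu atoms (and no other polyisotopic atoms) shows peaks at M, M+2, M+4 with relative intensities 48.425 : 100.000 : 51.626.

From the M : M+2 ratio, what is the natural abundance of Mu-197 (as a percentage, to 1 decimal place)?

If p is the fraction of Mu that is Mu-197, then I(M+2)/I(M) = [C(2,1)·p^1·(1−p)] / p^2 = 2·(1−p)/p = 100.000/48.425 = 2.0650
(1−p)/p = 2.0650/2 = 1.0325  ⇒  p = 1/(1 + 1.0325) = 0.4920
Mu-197: 49.2%, Mu-199: 50.8%.

49.2%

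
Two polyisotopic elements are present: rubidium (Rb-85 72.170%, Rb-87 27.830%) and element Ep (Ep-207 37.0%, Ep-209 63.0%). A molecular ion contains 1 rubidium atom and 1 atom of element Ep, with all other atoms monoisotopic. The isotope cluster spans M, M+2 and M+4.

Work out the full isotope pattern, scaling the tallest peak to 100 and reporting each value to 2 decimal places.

47.89 : 100.00 : 31.44

Rubidium pattern (n=1): 0.7217 : 0.2783
Element Ep pattern (n=1): 0.3700 : 0.6300
Convolve the two distributions (both contribute in 2-u steps):
  M: 0.7217×0.3700 = 0.267029
  M+2: 0.7217×0.6300 + 0.2783×0.3700 = 0.557642
  M+4: 0.2783×0.6300 = 0.175329
Scale to base peak (0.557642) = 100: 47.89 : 100.00 : 31.44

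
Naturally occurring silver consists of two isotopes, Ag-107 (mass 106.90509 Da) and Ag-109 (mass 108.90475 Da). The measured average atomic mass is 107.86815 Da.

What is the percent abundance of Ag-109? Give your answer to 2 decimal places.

With x = fraction of Ag-107 (so Ag-109 is 1 − x):
106.90509·x + 108.90475·(1 − x) = 107.86815
(106.90509 − 108.90475)·x = 107.86815 − 108.90475
x = -1.03660 / -1.99966 = 0.51839 → 51.84% Ag-107, 48.16% Ag-109.

48.16%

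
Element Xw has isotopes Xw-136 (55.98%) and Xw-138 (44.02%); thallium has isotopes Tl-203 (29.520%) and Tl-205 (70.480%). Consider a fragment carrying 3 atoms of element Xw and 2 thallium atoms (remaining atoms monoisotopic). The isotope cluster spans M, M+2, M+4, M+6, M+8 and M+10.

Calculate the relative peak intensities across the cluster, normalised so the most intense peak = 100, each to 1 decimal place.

Element Xw pattern (n=3): 0.17542791 : 0.4138444 : 0.32542748 : 0.08530021
Thallium pattern (n=2): 0.08714304 : 0.41611392 : 0.49674304
Convolve the two distributions (both contribute in 2-u steps):
  M: 0.17542791×0.08714304 = 0.015287
  M+2: 0.17542791×0.41611392 + 0.4138444×0.08714304 = 0.109062
  M+4: 0.17542791×0.49674304 + 0.4138444×0.41611392 + 0.32542748×0.08714304 = 0.287708
  M+6: 0.4138444×0.49674304 + 0.32542748×0.41611392 + 0.08530021×0.08714304 = 0.348423
  M+8: 0.32542748×0.49674304 + 0.08530021×0.41611392 = 0.197148
  M+10: 0.08530021×0.49674304 = 0.042372
Scale to base peak (0.348423) = 100: 4.4 : 31.3 : 82.6 : 100.0 : 56.6 : 12.2

4.4 : 31.3 : 82.6 : 100.0 : 56.6 : 12.2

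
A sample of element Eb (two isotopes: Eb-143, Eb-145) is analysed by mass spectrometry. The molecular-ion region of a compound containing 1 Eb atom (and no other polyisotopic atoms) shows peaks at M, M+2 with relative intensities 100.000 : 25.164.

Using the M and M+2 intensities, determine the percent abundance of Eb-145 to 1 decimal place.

20.1%

If p is the fraction of Eb that is Eb-143, then I(M+2)/I(M) = [C(1,1)·p^0·(1−p)] / p^1 = 1·(1−p)/p = 25.164/100.000 = 0.2516
(1−p)/p = 0.2516/1 = 0.2516  ⇒  p = 1/(1 + 0.2516) = 0.7990
Eb-143: 79.9%, Eb-145: 20.1%.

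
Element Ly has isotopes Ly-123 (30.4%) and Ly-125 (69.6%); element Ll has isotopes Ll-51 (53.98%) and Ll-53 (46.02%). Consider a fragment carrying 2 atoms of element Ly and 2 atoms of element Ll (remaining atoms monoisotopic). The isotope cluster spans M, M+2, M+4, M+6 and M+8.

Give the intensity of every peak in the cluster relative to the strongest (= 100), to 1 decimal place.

7.3 : 45.6 : 100.0 : 89.0 : 27.7

Element Ly pattern (n=2): 0.092416 : 0.423168 : 0.484416
Element Ll pattern (n=2): 0.29138404 : 0.49683192 : 0.21178404
Convolve the two distributions (both contribute in 2-u steps):
  M: 0.092416×0.29138404 = 0.026929
  M+2: 0.092416×0.49683192 + 0.423168×0.29138404 = 0.169220
  M+4: 0.092416×0.21178404 + 0.423168×0.49683192 + 0.484416×0.29138404 = 0.370967
  M+6: 0.423168×0.21178404 + 0.484416×0.49683192 = 0.330294
  M+8: 0.484416×0.21178404 = 0.102592
Scale to base peak (0.370967) = 100: 7.3 : 45.6 : 100.0 : 89.0 : 27.7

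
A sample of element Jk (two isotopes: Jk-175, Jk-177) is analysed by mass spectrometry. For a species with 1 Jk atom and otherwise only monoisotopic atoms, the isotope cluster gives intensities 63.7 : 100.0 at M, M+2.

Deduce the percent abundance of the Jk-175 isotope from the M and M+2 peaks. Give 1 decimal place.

Let p = fractional abundance of Jk-175. I(M+2)/I(M) = [C(1,1)·p^0·(1−p)] / p^1 = 1·(1−p)/p = 100.0/63.7 = 1.5699
(1−p)/p = 1.5699/1 = 1.5699  ⇒  p = 1/(1 + 1.5699) = 0.3891
Jk-175: 38.9%, Jk-177: 61.1%.

38.9%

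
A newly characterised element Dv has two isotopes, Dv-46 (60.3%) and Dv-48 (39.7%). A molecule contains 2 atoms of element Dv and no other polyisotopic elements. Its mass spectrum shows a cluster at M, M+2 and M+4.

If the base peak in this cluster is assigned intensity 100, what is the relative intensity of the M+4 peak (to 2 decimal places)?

Term probabilities: M 0.3636, M+2 0.4788, M+4 0.1576. Base peak = M+2.
P(M+2) = C(2,1) × 0.603^1 × 0.397^1 = 2 × 0.6030 × 0.3970 = 0.478782 (base)
P(M+4) = C(2,2) × 0.603^0 × 0.397^2 = 1 × 1.0000 × 0.157609 = 0.157609
Relative intensity = 0.157609 / 0.478782 × 100 = 32.92

32.92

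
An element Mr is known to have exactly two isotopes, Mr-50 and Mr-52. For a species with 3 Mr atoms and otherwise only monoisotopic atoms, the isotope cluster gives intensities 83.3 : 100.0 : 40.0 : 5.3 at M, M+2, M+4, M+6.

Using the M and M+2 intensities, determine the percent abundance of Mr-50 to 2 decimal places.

71.42%

Let p = fractional abundance of Mr-50. I(M+2)/I(M) = [C(3,1)·p^2·(1−p)] / p^3 = 3·(1−p)/p = 100.0/83.3 = 1.2005
(1−p)/p = 1.2005/3 = 0.4002  ⇒  p = 1/(1 + 0.4002) = 0.7142
Mr-50: 71.42%, Mr-52: 28.58%.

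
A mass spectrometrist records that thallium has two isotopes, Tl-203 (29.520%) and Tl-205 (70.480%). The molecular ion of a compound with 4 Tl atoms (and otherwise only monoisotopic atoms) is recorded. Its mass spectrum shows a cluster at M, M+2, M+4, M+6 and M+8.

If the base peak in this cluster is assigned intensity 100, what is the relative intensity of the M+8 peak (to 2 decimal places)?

Binomial terms of (0.29520 + 0.70480)^4: M 0.0076, M+2 0.0725, M+4 0.2597, M+6 0.4134, M+8 0.2468 → M+6 is the base peak.
P(M+6) = C(4,3) × 0.29520^1 × 0.70480^3 = 4 × 0.2952 × 0.35010449 = 0.413403 (base)
P(M+8) = C(4,4) × 0.29520^0 × 0.70480^4 = 1 × 1.0000 × 0.24675365 = 0.246754
Relative intensity = 0.246754 / 0.413403 × 100 = 59.69

59.69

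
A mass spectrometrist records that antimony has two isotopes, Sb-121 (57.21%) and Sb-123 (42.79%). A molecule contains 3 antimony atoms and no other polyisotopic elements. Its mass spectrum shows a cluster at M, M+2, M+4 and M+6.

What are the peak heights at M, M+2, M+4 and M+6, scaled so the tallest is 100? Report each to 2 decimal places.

44.57 : 100.00 : 74.79 : 18.65

Each Sb atom is independently Sb-121 (p = 0.5721) or Sb-123 (q = 0.4279); the cluster is the binomial expansion (p + q)^3.
P(M) = 0.5721^3 = 0.187247
P(M+2) = 3 × 0.5721^2 × 0.4279^1 = 0.420153
P(M+4) = 3 × 0.5721^1 × 0.4279^2 = 0.314252
P(M+6) = 0.4279^3 = 0.078348
The M+2 peak is largest (0.420153); scaling to 100 gives 44.57 : 100.00 : 74.79 : 18.65.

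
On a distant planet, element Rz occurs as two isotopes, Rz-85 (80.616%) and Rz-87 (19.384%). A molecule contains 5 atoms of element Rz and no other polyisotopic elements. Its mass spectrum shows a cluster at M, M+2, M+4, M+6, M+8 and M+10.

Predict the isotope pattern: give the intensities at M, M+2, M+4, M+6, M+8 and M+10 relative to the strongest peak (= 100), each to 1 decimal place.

Expanding (0.80616 + 0.19384)^5:
P(M) = 0.80616^5 = 0.340491
P(M+2) = 5 × 0.80616^4 × 0.19384^1 = 0.409353
P(M+4) = 10 × 0.80616^3 × 0.19384^2 = 0.196857
P(M+6) = 10 × 0.80616^2 × 0.19384^3 = 0.047334
P(M+8) = 5 × 0.80616^1 × 0.19384^4 = 0.005691
P(M+10) = 0.19384^5 = 0.000274
The M+2 peak is largest (0.409353); scaling to 100 gives 83.2 : 100.0 : 48.1 : 11.6 : 1.4 : 0.1.

83.2 : 100.0 : 48.1 : 11.6 : 1.4 : 0.1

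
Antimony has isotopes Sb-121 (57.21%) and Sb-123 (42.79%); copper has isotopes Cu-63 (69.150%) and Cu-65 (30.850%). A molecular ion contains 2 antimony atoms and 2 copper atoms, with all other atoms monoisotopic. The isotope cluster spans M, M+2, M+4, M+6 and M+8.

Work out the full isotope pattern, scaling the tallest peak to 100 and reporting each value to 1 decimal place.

41.9 : 100.0 : 87.6 : 33.4 : 4.7

Antimony pattern (n=2): 0.32729841 : 0.48960318 : 0.18309841
Copper pattern (n=2): 0.47817225 : 0.4266555 : 0.09517225
Convolve the two distributions (both contribute in 2-u steps):
  M: 0.32729841×0.47817225 = 0.156505
  M+2: 0.32729841×0.4266555 + 0.48960318×0.47817225 = 0.373758
  M+4: 0.32729841×0.09517225 + 0.48960318×0.4266555 + 0.18309841×0.47817225 = 0.327594
  M+6: 0.48960318×0.09517225 + 0.18309841×0.4266555 = 0.124717
  M+8: 0.18309841×0.09517225 = 0.017426
Scale to base peak (0.373758) = 100: 41.9 : 100.0 : 87.6 : 33.4 : 4.7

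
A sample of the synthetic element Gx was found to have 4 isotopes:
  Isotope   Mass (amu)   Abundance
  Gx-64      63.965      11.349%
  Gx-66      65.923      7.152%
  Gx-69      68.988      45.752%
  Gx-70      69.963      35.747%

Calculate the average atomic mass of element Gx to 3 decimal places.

Ar = Σ fᵢ·mᵢ = 0.11349 × 63.965 + 0.07152 × 65.923 + 0.45752 × 68.988 + 0.35747 × 69.963
= 7.2594 + 4.7148 + 31.5634 + 25.0097 = 68.5473 amu

68.547 amu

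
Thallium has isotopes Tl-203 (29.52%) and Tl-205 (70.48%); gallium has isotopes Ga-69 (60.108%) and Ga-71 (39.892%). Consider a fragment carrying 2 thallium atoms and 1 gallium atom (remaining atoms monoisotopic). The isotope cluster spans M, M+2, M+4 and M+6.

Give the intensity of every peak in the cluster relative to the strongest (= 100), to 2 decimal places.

Thallium pattern (n=2): 0.08714304 : 0.41611392 : 0.49674304
Gallium pattern (n=1): 0.60108 : 0.39892
Convolve the two distributions (both contribute in 2-u steps):
  M: 0.08714304×0.60108 = 0.052380
  M+2: 0.08714304×0.39892 + 0.41611392×0.60108 = 0.284881
  M+4: 0.41611392×0.39892 + 0.49674304×0.60108 = 0.464578
  M+6: 0.49674304×0.39892 = 0.198161
Scale to base peak (0.464578) = 100: 11.27 : 61.32 : 100.00 : 42.65

11.27 : 61.32 : 100.00 : 42.65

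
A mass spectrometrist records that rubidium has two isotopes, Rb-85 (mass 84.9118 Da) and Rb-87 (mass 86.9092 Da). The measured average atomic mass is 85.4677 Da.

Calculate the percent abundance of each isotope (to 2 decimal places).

With x = fraction of Rb-85 (so Rb-87 is 1 − x):
84.9118·x + 86.9092·(1 − x) = 85.4677
(84.9118 − 86.9092)·x = 85.4677 − 86.9092
x = -1.4415 / -1.9974 = 0.72169 → 72.17% Rb-85, 27.83% Rb-87.

Rb-85: 72.17%, Rb-87: 27.83%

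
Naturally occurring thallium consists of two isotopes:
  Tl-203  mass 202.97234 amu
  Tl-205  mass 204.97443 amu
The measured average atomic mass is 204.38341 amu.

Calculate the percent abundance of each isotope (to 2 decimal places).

Tl-203: 29.52%, Tl-205: 70.48%

With x = fraction of Tl-203 (so Tl-205 is 1 − x):
202.97234·x + 204.97443·(1 − x) = 204.38341
(202.97234 − 204.97443)·x = 204.38341 − 204.97443
x = -0.59102 / -2.00209 = 0.29520 → 29.52% Tl-203, 70.48% Tl-205.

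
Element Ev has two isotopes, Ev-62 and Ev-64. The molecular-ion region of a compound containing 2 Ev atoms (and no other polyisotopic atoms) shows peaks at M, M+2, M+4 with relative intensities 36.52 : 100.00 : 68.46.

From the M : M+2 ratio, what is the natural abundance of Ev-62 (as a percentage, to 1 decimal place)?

42.2%

If p is the fraction of Ev that is Ev-62, then I(M+2)/I(M) = [C(2,1)·p^1·(1−p)] / p^2 = 2·(1−p)/p = 100.00/36.52 = 2.7382
(1−p)/p = 2.7382/2 = 1.3691  ⇒  p = 1/(1 + 1.3691) = 0.4221
Ev-62: 42.2%, Ev-64: 57.8%.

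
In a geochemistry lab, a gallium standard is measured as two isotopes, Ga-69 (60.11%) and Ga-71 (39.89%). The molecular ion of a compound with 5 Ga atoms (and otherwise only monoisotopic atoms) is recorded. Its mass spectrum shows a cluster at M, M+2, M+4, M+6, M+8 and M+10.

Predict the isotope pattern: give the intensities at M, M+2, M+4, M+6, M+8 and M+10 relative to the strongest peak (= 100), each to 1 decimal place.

Each Ga atom is independently Ga-69 (p = 0.6011) or Ga-71 (q = 0.3989); the cluster is the binomial expansion (p + q)^5.
P(M) = 0.6011^5 = 0.078475
P(M+2) = 5 × 0.6011^4 × 0.3989^1 = 0.260388
P(M+4) = 10 × 0.6011^3 × 0.3989^2 = 0.345596
P(M+6) = 10 × 0.6011^2 × 0.3989^3 = 0.229343
P(M+8) = 5 × 0.6011^1 × 0.3989^4 = 0.076098
P(M+10) = 0.3989^5 = 0.010100
The M+4 peak is largest (0.345596); scaling to 100 gives 22.7 : 75.3 : 100.0 : 66.4 : 22.0 : 2.9.

22.7 : 75.3 : 100.0 : 66.4 : 22.0 : 2.9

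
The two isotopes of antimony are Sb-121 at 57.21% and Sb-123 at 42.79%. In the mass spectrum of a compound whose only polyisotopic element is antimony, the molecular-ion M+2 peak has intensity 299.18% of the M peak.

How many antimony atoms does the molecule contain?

The M+2/M ratio from n Sb atoms is n · q/p = n · 0.4279/0.5721.
n = 2.9918 × 0.5721/0.4279 = 4.00 ≈ 4

4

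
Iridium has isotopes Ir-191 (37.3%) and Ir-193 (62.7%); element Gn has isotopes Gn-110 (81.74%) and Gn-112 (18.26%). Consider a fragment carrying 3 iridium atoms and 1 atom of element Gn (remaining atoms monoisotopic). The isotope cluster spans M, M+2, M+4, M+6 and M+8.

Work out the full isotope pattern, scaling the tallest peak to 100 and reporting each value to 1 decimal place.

10.4 : 54.8 : 100.0 : 69.2 : 11.0

Iridium pattern (n=3): 0.05189512 : 0.26170165 : 0.43991135 : 0.24649188
Element Gn pattern (n=1): 0.8174 : 0.1826
Convolve the two distributions (both contribute in 2-u steps):
  M: 0.05189512×0.8174 = 0.042419
  M+2: 0.05189512×0.1826 + 0.26170165×0.8174 = 0.223391
  M+4: 0.26170165×0.1826 + 0.43991135×0.8174 = 0.407370
  M+6: 0.43991135×0.1826 + 0.24649188×0.8174 = 0.281810
  M+8: 0.24649188×0.1826 = 0.045009
Scale to base peak (0.407370) = 100: 10.4 : 54.8 : 100.0 : 69.2 : 11.0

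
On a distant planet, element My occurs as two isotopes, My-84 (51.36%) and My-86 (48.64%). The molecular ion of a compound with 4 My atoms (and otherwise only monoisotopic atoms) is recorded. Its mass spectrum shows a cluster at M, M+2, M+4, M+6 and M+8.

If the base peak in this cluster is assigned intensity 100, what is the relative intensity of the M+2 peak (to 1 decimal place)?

Binomial terms of (0.5136 + 0.4864)^4: M 0.0696, M+2 0.2636, M+4 0.3744, M+6 0.2364, M+8 0.0560 → M+4 is the base peak.
P(M+4) = C(4,2) × 0.5136^2 × 0.4864^2 = 6 × 0.26378496 × 0.23658496 = 0.374445 (base)
P(M+2) = C(4,1) × 0.5136^3 × 0.4864^1 = 4 × 0.13547996 × 0.4864 = 0.263590
Relative intensity = 0.263590 / 0.374445 × 100 = 70.4

70.4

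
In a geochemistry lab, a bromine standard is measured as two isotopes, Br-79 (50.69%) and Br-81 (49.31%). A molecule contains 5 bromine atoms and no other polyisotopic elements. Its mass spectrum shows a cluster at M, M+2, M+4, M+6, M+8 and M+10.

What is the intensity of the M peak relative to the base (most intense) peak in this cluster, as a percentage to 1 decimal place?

Binomial terms of (0.5069 + 0.4931)^5: M 0.0335, M+2 0.1628, M+4 0.3167, M+6 0.3081, M+8 0.1498, M+10 0.0292 → M+4 is the base peak.
P(M+4) = C(5,2) × 0.5069^3 × 0.4931^2 = 10 × 0.13024674 × 0.24314761 = 0.316692 (base)
P(M) = C(5,0) × 0.5069^5 × 0.4931^0 = 1 × 0.03346659 × 1.0000 = 0.033467
Relative intensity = 0.033467 / 0.316692 × 100 = 10.6

10.6%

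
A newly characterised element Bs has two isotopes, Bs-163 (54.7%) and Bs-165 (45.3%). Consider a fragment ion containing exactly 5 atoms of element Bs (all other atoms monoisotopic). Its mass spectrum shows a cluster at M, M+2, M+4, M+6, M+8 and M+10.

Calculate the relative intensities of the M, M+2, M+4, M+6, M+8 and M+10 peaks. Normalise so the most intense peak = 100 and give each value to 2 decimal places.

The 5 Bs atoms are independent, so intensities follow the terms of (0.547 + 0.453)^5.
P(M) = 0.547^5 = 0.048971
P(M+2) = 5 × 0.547^4 × 0.453^1 = 0.202776
P(M+4) = 10 × 0.547^3 × 0.453^2 = 0.335860
P(M+6) = 10 × 0.547^2 × 0.453^3 = 0.278144
P(M+8) = 5 × 0.547^1 × 0.453^4 = 0.115173
P(M+10) = 0.453^5 = 0.019076
The M+4 peak is largest (0.335860); scaling to 100 gives 14.58 : 60.38 : 100.00 : 82.82 : 34.29 : 5.68.

14.58 : 60.38 : 100.00 : 82.82 : 34.29 : 5.68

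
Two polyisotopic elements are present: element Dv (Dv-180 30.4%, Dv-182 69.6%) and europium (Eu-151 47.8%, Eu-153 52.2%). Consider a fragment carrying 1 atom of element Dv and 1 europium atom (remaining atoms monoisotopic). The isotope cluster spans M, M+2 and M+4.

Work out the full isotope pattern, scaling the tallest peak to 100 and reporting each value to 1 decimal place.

Element Dv pattern (n=1): 0.3040 : 0.6960
Europium pattern (n=1): 0.4780 : 0.5220
Convolve the two distributions (both contribute in 2-u steps):
  M: 0.3040×0.4780 = 0.145312
  M+2: 0.3040×0.5220 + 0.6960×0.4780 = 0.491376
  M+4: 0.6960×0.5220 = 0.363312
Scale to base peak (0.491376) = 100: 29.6 : 100.0 : 73.9

29.6 : 100.0 : 73.9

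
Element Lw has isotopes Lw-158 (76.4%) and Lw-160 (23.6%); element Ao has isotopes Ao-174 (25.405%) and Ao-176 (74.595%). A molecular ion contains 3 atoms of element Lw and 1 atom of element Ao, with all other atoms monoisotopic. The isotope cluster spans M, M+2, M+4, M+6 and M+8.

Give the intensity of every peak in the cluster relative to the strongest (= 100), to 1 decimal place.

Element Lw pattern (n=3): 0.44594374 : 0.41325677 : 0.12765523 : 0.01314426
Element Ao pattern (n=1): 0.25405 : 0.74595
Convolve the two distributions (both contribute in 2-u steps):
  M: 0.44594374×0.25405 = 0.113292
  M+2: 0.44594374×0.74595 + 0.41325677×0.25405 = 0.437640
  M+4: 0.41325677×0.74595 + 0.12765523×0.25405 = 0.340700
  M+6: 0.12765523×0.74595 + 0.01314426×0.25405 = 0.098564
  M+8: 0.01314426×0.74595 = 0.009805
Scale to base peak (0.437640) = 100: 25.9 : 100.0 : 77.8 : 22.5 : 2.2

25.9 : 100.0 : 77.8 : 22.5 : 2.2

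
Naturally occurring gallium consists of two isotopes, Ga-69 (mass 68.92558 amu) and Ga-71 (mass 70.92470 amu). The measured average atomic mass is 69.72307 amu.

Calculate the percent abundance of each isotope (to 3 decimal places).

With x = fraction of Ga-69 (so Ga-71 is 1 − x):
68.92558·x + 70.92470·(1 − x) = 69.72307
(68.92558 − 70.92470)·x = 69.72307 − 70.92470
x = -1.20163 / -1.99912 = 0.60108 → 60.108% Ga-69, 39.892% Ga-71.

Ga-69: 60.108%, Ga-71: 39.892%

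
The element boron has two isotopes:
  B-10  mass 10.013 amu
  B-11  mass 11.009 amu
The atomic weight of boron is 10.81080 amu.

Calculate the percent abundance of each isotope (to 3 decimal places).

Writing the weighted mean with unknown fraction x of B-10:
10.013·x + 11.009·(1 − x) = 10.81080
(10.013 − 11.009)·x = 10.81080 − 11.009
x = -0.19820 / -0.996 = 0.19900 → 19.900% B-10, 80.100% B-11.

B-10: 19.900%, B-11: 80.100%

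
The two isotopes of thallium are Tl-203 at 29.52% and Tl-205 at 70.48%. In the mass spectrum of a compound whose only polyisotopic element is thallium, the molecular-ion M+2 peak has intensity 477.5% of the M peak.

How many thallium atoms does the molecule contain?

2

The M+2/M ratio from n Tl atoms is n · q/p = n · 0.7048/0.2952.
n = 4.775 × 0.2952/0.7048 = 2.00 ≈ 2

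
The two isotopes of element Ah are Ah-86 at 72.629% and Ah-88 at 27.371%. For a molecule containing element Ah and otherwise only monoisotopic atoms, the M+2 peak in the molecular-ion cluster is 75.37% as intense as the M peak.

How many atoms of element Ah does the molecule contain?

For n independent Ah atoms, I(M+2)/I(M) = n · (abundance Ah-88) / (abundance Ah-86) = n · 0.27371/0.72629.
n = 0.7537 × 0.72629/0.27371 = 2.00 ≈ 2

2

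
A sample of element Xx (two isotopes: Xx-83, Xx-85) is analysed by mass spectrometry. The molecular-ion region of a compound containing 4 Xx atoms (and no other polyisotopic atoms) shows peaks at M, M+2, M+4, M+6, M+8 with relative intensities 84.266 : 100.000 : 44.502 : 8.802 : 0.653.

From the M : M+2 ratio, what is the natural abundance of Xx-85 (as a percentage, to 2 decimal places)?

22.88%

Let p = fractional abundance of Xx-83. I(M+2)/I(M) = [C(4,1)·p^3·(1−p)] / p^4 = 4·(1−p)/p = 100.000/84.266 = 1.1867
(1−p)/p = 1.1867/4 = 0.2967  ⇒  p = 1/(1 + 0.2967) = 0.7712
Xx-83: 77.12%, Xx-85: 22.88%.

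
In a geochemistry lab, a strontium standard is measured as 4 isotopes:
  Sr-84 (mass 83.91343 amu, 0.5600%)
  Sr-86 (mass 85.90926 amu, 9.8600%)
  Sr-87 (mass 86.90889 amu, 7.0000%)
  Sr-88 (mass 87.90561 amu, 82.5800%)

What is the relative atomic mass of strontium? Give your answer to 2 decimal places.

The abundance-weighted mean is 0.005600 × 83.91343 + 0.098600 × 85.90926 + 0.070000 × 86.90889 + 0.825800 × 87.90561
= 0.469915 + 8.470653 + 6.083622 + 72.592453 = 87.616643 amu

87.62 amu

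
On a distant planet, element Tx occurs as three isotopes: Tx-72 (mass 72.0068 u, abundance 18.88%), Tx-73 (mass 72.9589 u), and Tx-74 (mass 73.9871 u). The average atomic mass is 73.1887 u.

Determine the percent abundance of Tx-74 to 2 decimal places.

The remaining 81.12% is split between Tx-73 (fraction x) and Tx-74 (fraction 0.8112 − x).
Substituting: 72.9589x + 73.9871(0.8112 − x) = 59.59381616
(72.9589 − 73.9871)x = -0.42451936  ⇒  x = 0.41288, y = 0.39832
Tx-73: 41.29%, Tx-74: 39.83%.

39.83%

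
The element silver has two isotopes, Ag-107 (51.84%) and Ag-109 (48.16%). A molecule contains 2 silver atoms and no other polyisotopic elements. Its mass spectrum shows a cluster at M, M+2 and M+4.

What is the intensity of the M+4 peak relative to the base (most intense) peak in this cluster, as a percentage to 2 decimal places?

Binomial terms of (0.5184 + 0.4816)^2: M 0.2687, M+2 0.4993, M+4 0.2319 → M+2 is the base peak.
P(M+2) = C(2,1) × 0.5184^1 × 0.4816^1 = 2 × 0.5184 × 0.4816 = 0.499323 (base)
P(M+4) = C(2,2) × 0.5184^0 × 0.4816^2 = 1 × 1.0000 × 0.23193856 = 0.231939
Relative intensity = 0.231939 / 0.499323 × 100 = 46.45

46.45%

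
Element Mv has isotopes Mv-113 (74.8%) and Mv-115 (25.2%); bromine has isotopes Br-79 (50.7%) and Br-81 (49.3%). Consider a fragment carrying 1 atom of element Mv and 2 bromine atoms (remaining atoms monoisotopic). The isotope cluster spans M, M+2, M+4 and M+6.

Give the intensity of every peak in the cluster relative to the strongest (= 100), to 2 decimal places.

Element Mv pattern (n=1): 0.7480 : 0.2520
Bromine pattern (n=2): 0.257049 : 0.499902 : 0.243049
Convolve the two distributions (both contribute in 2-u steps):
  M: 0.7480×0.257049 = 0.192273
  M+2: 0.7480×0.499902 + 0.2520×0.257049 = 0.438703
  M+4: 0.7480×0.243049 + 0.2520×0.499902 = 0.307776
  M+6: 0.2520×0.243049 = 0.061248
Scale to base peak (0.438703) = 100: 43.83 : 100.00 : 70.16 : 13.96

43.83 : 100.00 : 70.16 : 13.96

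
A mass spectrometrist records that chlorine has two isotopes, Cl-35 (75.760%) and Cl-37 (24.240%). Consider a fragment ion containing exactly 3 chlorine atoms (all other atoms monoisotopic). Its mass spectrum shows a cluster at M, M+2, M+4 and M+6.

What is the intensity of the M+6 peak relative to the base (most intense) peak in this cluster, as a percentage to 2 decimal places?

Binomial terms of (0.75760 + 0.24240)^3: M 0.4348, M+2 0.4174, M+4 0.1335, M+6 0.0142 → M is the base peak.
P(M) = C(3,0) × 0.75760^3 × 0.24240^0 = 1 × 0.4348304 × 1.0000 = 0.434830 (base)
P(M+6) = C(3,3) × 0.75760^0 × 0.24240^3 = 1 × 1.0000 × 0.01424288 = 0.014243
Relative intensity = 0.014243 / 0.434830 × 100 = 3.28

3.28%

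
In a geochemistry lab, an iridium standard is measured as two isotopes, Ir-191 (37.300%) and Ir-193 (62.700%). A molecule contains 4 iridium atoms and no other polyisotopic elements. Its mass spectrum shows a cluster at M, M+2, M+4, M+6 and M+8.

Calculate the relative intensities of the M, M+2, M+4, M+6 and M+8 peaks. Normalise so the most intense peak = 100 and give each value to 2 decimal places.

Expanding (0.37300 + 0.62700)^4:
P(M) = 0.37300^4 = 0.019357
P(M+2) = 4 × 0.37300^3 × 0.62700^1 = 0.130153
P(M+4) = 6 × 0.37300^2 × 0.62700^2 = 0.328174
P(M+6) = 4 × 0.37300^1 × 0.62700^3 = 0.367766
P(M+8) = 0.62700^4 = 0.154550
The M+6 peak is largest (0.367766); scaling to 100 gives 5.26 : 35.39 : 89.23 : 100.00 : 42.02.

5.26 : 35.39 : 89.23 : 100.00 : 42.02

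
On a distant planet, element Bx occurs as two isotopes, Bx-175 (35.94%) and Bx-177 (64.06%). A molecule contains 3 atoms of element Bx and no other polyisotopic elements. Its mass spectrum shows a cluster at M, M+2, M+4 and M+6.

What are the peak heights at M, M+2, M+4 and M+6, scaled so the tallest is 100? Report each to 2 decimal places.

Each Bx atom is independently Bx-175 (p = 0.3594) or Bx-177 (q = 0.6406); the cluster is the binomial expansion (p + q)^3.
P(M) = 0.3594^3 = 0.046423
P(M+2) = 3 × 0.3594^2 × 0.6406^1 = 0.248236
P(M+4) = 3 × 0.3594^1 × 0.6406^2 = 0.442459
P(M+6) = 0.6406^3 = 0.262882
The M+4 peak is largest (0.442459); scaling to 100 gives 10.49 : 56.10 : 100.00 : 59.41.

10.49 : 56.10 : 100.00 : 59.41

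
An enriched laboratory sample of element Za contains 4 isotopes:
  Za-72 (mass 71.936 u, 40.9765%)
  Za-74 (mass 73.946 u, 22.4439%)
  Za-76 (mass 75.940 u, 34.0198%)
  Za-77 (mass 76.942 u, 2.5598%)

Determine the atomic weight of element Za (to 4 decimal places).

Weight each isotope mass by its fractional abundance: 0.409765 × 71.936 + 0.224439 × 73.946 + 0.340198 × 75.940 + 0.025598 × 76.942
= 29.47686 + 16.59637 + 25.83464 + 1.96956 = 73.87743 u

73.8774 u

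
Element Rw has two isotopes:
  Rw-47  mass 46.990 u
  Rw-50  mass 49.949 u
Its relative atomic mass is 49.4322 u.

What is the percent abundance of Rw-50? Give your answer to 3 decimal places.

82.535%

With x = fraction of Rw-47 (so Rw-50 is 1 − x):
46.990·x + 49.949·(1 − x) = 49.4322
(46.990 − 49.949)·x = 49.4322 − 49.949
x = -0.5168 / -2.959 = 0.17465 → 17.465% Rw-47, 82.535% Rw-50.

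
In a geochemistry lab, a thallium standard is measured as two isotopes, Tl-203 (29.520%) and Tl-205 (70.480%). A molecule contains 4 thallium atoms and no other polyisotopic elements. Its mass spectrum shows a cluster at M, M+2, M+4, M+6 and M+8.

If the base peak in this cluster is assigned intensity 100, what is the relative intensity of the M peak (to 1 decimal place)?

(0.29520 + 0.70480)^4 gives M 0.0076, M+2 0.0725, M+4 0.2597, M+6 0.4134, M+8 0.2468; the largest is M+6.
P(M+6) = C(4,3) × 0.29520^1 × 0.70480^3 = 4 × 0.2952 × 0.35010449 = 0.413403 (base)
P(M) = C(4,0) × 0.29520^4 × 0.70480^0 = 1 × 0.00759391 × 1.0000 = 0.007594
Relative intensity = 0.007594 / 0.413403 × 100 = 1.8

1.8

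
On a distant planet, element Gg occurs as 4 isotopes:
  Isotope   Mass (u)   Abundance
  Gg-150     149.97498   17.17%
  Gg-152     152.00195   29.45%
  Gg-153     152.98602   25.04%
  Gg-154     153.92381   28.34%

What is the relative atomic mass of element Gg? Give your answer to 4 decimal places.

152.4450 u

Ar = Σ fᵢ·mᵢ = 0.1717 × 149.97498 + 0.2945 × 152.00195 + 0.2504 × 152.98602 + 0.2834 × 153.92381
= 25.750704 + 44.764574 + 38.307699 + 43.622008 = 152.444985 u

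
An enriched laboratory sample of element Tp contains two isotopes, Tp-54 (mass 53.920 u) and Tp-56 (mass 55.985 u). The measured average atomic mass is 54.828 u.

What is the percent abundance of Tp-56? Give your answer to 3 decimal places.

43.971%

Writing the weighted mean with unknown fraction x of Tp-54:
53.920·x + 55.985·(1 − x) = 54.828
(53.920 − 55.985)·x = 54.828 − 55.985
x = -1.157 / -2.065 = 0.56029 → 56.029% Tp-54, 43.971% Tp-56.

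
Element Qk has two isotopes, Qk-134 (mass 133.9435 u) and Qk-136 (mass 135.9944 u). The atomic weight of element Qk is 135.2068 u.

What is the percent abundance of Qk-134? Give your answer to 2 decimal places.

38.40%

Let x be the fractional abundance of Qk-134; then Qk-136 has abundance 1 − x.
133.9435·x + 135.9944·(1 − x) = 135.2068
(133.9435 − 135.9944)·x = 135.2068 − 135.9944
x = -0.7876 / -2.0509 = 0.38403 → 38.40% Qk-134, 61.60% Qk-136.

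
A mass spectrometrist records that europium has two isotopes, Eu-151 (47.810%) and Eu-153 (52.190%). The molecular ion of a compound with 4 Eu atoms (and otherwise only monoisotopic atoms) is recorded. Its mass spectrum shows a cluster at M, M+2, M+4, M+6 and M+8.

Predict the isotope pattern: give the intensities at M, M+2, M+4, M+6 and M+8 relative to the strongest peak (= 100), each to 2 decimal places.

Expanding (0.47810 + 0.52190)^4:
P(M) = 0.47810^4 = 0.052249
P(M+2) = 4 × 0.47810^3 × 0.52190^1 = 0.228141
P(M+4) = 6 × 0.47810^2 × 0.52190^2 = 0.373563
P(M+6) = 4 × 0.47810^1 × 0.52190^3 = 0.271857
P(M+8) = 0.52190^4 = 0.074191
The M+4 peak is largest (0.373563); scaling to 100 gives 13.99 : 61.07 : 100.00 : 72.77 : 19.86.

13.99 : 61.07 : 100.00 : 72.77 : 19.86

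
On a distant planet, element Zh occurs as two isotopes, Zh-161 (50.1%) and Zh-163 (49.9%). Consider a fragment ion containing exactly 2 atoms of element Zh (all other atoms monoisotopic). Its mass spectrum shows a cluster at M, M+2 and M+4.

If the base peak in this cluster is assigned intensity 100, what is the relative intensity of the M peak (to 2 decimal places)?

(0.501 + 0.499)^2 gives M 0.2510, M+2 0.5000, M+4 0.2490; the largest is M+2.
P(M+2) = C(2,1) × 0.501^1 × 0.499^1 = 2 × 0.5010 × 0.4990 = 0.499998 (base)
P(M) = C(2,0) × 0.501^2 × 0.499^0 = 1 × 0.251001 × 1.0000 = 0.251001
Relative intensity = 0.251001 / 0.499998 × 100 = 50.20

50.20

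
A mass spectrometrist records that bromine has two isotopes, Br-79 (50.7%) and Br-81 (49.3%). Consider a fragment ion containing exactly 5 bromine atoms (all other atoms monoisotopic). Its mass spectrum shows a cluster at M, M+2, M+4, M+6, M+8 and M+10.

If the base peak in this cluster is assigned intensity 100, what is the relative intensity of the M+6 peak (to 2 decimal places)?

(0.507 + 0.493)^5 gives M 0.0335, M+2 0.1629, M+4 0.3168, M+6 0.3080, M+8 0.1497, M+10 0.0291; the largest is M+4.
P(M+4) = C(5,2) × 0.507^3 × 0.493^2 = 10 × 0.13032384 × 0.243049 = 0.316751 (base)
P(M+6) = C(5,3) × 0.507^2 × 0.493^3 = 10 × 0.257049 × 0.11982316 = 0.308004
Relative intensity = 0.308004 / 0.316751 × 100 = 97.24

97.24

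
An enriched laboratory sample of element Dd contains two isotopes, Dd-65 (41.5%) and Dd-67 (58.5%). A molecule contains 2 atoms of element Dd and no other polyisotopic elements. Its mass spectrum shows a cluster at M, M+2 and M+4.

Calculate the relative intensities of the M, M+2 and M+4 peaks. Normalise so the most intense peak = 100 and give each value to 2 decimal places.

35.47 : 100.00 : 70.48

Expanding (0.415 + 0.585)^2:
P(M) = 0.415^2 = 0.172225
P(M+2) = 2 × 0.415^1 × 0.585^1 = 0.485550
P(M+4) = 0.585^2 = 0.342225
The M+2 peak is largest (0.485550); scaling to 100 gives 35.47 : 100.00 : 70.48.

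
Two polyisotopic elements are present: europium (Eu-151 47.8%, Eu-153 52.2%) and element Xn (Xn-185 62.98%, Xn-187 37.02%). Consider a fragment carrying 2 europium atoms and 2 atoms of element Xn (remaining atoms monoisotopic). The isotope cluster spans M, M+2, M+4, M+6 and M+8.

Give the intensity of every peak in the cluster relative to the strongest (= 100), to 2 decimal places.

24.36 : 81.83 : 100.00 : 52.53 : 10.04

Europium pattern (n=2): 0.228484 : 0.499032 : 0.272484
Element Xn pattern (n=2): 0.39664804 : 0.46630392 : 0.13704804
Convolve the two distributions (both contribute in 2-u steps):
  M: 0.228484×0.39664804 = 0.090628
  M+2: 0.228484×0.46630392 + 0.499032×0.39664804 = 0.304483
  M+4: 0.228484×0.13704804 + 0.499032×0.46630392 + 0.272484×0.39664804 = 0.372094
  M+6: 0.499032×0.13704804 + 0.272484×0.46630392 = 0.195452
  M+8: 0.272484×0.13704804 = 0.037343
Scale to base peak (0.372094) = 100: 24.36 : 81.83 : 100.00 : 52.53 : 10.04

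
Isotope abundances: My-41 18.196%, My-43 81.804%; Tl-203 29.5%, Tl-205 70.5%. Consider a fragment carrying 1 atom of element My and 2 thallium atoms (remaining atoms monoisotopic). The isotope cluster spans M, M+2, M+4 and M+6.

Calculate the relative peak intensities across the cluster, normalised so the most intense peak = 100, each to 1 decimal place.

3.7 : 34.1 : 100.0 : 94.4

Element My pattern (n=1): 0.18196 : 0.81804
Thallium pattern (n=2): 0.087025 : 0.41595 : 0.497025
Convolve the two distributions (both contribute in 2-u steps):
  M: 0.18196×0.087025 = 0.015835
  M+2: 0.18196×0.41595 + 0.81804×0.087025 = 0.146876
  M+4: 0.18196×0.497025 + 0.81804×0.41595 = 0.430702
  M+6: 0.81804×0.497025 = 0.406586
Scale to base peak (0.430702) = 100: 3.7 : 34.1 : 100.0 : 94.4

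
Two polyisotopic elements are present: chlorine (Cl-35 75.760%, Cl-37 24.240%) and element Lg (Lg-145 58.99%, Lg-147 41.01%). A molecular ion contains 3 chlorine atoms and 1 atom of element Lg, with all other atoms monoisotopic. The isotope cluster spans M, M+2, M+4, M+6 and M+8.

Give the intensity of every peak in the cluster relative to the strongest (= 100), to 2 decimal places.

Chlorine pattern (n=3): 0.4348304 : 0.41738208 : 0.13354464 : 0.01424288
Element Lg pattern (n=1): 0.5899 : 0.4101
Convolve the two distributions (both contribute in 2-u steps):
  M: 0.4348304×0.5899 = 0.256506
  M+2: 0.4348304×0.4101 + 0.41738208×0.5899 = 0.424538
  M+4: 0.41738208×0.4101 + 0.13354464×0.5899 = 0.249946
  M+6: 0.13354464×0.4101 + 0.01424288×0.5899 = 0.063169
  M+8: 0.01424288×0.4101 = 0.005841
Scale to base peak (0.424538) = 100: 60.42 : 100.00 : 58.87 : 14.88 : 1.38

60.42 : 100.00 : 58.87 : 14.88 : 1.38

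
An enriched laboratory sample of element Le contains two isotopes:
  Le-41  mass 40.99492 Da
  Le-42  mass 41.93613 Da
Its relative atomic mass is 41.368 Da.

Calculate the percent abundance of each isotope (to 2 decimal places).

With x = fraction of Le-41 (so Le-42 is 1 − x):
40.99492·x + 41.93613·(1 − x) = 41.368
(40.99492 − 41.93613)·x = 41.368 − 41.93613
x = -0.56813 / -0.94121 = 0.60362 → 60.36% Le-41, 39.64% Le-42.

Le-41: 60.36%, Le-42: 39.64%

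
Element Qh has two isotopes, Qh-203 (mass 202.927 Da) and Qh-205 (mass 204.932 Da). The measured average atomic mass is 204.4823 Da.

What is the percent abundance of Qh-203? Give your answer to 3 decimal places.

Let x be the fractional abundance of Qh-203; then Qh-205 has abundance 1 − x.
202.927·x + 204.932·(1 − x) = 204.4823
(202.927 − 204.932)·x = 204.4823 − 204.932
x = -0.4497 / -2.005 = 0.22429 → 22.429% Qh-203, 77.571% Qh-205.

22.429%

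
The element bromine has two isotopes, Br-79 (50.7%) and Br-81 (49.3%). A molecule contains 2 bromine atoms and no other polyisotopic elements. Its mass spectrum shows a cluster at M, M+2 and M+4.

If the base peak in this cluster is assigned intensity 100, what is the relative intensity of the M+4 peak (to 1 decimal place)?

(0.507 + 0.493)^2 gives M 0.2570, M+2 0.4999, M+4 0.2430; the largest is M+2.
P(M+2) = C(2,1) × 0.507^1 × 0.493^1 = 2 × 0.5070 × 0.4930 = 0.499902 (base)
P(M+4) = C(2,2) × 0.507^0 × 0.493^2 = 1 × 1.0000 × 0.243049 = 0.243049
Relative intensity = 0.243049 / 0.499902 × 100 = 48.6

48.6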